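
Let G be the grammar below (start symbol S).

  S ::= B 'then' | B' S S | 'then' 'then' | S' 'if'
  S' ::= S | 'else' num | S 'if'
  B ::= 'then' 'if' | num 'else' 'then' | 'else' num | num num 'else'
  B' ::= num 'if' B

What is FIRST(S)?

From S ::= B 'then': add FIRST(B) = { 'else', 'then', num }.
From S ::= B' S S: add FIRST(B') = { num }.
S ::= 'then' 'then' contributes {'then'}.
From S ::= S' 'if': add FIRST(S') = { 'else', 'then', num }.
Union: FIRST(S) = { 'else', 'then', num }.

{ 'else', 'then', num }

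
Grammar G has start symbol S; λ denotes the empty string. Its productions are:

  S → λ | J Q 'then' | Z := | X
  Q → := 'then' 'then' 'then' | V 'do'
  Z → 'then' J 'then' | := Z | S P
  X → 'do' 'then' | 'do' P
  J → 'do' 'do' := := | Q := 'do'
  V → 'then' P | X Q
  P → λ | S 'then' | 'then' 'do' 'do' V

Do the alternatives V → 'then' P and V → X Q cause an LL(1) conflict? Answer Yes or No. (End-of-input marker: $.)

FIRST('then' P) = { 'then' } and FIRST(X Q) = { 'do' }.
The FIRST sets are disjoint and neither alternative is nullable — no conflict.

No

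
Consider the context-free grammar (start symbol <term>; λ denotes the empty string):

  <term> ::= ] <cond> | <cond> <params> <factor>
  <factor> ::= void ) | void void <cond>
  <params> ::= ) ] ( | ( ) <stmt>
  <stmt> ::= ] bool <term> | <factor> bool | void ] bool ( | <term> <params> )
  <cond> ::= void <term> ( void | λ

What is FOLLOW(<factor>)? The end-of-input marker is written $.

In <term> ::= <cond> <params> <factor>: <factor> is at the end, add FOLLOW(<term>) = { $, (, ), void }.
In <stmt> ::= <factor> bool: add FIRST(bool) = { bool }.
Union: FOLLOW(<factor>) = { $, (, ), bool, void }.

{ $, (, ), bool, void }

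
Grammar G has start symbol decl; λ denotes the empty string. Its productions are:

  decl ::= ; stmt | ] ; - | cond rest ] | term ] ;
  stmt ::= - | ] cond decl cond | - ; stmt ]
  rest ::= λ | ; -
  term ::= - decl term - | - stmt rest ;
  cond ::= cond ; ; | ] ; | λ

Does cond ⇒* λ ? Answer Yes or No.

cond has an λ-production, so cond ⇒ λ.

Yes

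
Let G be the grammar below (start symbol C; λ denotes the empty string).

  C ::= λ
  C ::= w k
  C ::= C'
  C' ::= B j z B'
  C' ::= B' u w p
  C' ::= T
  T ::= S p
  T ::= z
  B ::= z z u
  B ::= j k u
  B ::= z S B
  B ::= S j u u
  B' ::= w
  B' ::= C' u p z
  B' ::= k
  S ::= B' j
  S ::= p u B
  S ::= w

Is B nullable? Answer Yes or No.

Nullable nonterminals: C.
No production of B has an RHS whose symbols are all nullable, so B is not nullable.

No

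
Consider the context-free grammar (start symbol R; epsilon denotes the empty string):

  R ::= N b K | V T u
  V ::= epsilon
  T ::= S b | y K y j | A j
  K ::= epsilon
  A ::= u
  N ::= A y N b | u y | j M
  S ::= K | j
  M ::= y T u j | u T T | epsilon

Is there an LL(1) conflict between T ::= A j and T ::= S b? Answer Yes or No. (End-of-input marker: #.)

No

FIRST(A j) = { u } and FIRST(S b) = { b, j }.
The FIRST sets are disjoint and neither alternative is nullable — no conflict.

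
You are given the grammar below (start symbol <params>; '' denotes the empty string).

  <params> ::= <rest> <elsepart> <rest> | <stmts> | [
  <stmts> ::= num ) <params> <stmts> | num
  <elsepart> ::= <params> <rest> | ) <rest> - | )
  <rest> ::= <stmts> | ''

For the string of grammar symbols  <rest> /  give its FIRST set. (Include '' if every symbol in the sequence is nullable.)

Add FIRST(<rest>)\{''} = { num }; <rest> is nullable, continue.
/ is a terminal; add {/} and stop.

{ /, num }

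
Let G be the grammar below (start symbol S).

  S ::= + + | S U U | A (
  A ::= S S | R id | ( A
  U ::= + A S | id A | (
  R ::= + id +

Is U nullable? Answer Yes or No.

No nonterminal in this grammar is nullable.
No production of U has an RHS whose symbols are all nullable, so U is not nullable.

No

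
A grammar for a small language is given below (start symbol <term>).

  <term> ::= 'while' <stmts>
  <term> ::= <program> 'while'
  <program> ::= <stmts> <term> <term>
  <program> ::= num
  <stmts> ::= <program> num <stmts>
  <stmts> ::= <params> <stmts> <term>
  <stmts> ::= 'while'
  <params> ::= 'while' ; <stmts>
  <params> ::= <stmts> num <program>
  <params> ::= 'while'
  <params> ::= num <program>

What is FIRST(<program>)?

{ 'while', num }

From <program> ::= <stmts> <term> <term>: add FIRST(<stmts>) = { 'while', num }.
<program> ::= num contributes {num}.
Union: FIRST(<program>) = { 'while', num }.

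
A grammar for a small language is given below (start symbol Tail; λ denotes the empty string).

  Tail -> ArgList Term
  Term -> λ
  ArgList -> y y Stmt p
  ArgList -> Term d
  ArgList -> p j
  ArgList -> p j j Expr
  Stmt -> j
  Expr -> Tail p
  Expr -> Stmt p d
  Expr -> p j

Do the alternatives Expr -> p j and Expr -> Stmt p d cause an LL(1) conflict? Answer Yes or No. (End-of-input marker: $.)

FIRST(p j) = { p } and FIRST(Stmt p d) = { j }.
The FIRST sets are disjoint and neither alternative is nullable — no conflict.

No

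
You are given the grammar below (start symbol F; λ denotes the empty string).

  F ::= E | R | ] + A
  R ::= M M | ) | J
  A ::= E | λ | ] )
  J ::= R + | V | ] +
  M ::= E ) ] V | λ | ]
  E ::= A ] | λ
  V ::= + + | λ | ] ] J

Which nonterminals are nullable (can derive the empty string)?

{ A, E, F, J, M, R, V }

Directly nullable (have an λ-production): A, M, E, V.
J ::= V with every symbol nullable, so J is nullable.
F ::= E with every symbol nullable, so F is nullable.
R ::= M M with every symbol nullable, so R is nullable.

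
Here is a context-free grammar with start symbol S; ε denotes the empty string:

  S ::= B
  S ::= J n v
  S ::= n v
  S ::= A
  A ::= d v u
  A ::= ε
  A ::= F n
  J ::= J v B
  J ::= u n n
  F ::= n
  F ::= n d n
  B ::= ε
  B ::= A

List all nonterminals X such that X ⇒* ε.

{ A, B, S }

Directly nullable (have an ε-production): A, B.
S ::= B with every symbol nullable, so S is nullable.
No other nonterminal has a production whose RHS symbols are all nullable.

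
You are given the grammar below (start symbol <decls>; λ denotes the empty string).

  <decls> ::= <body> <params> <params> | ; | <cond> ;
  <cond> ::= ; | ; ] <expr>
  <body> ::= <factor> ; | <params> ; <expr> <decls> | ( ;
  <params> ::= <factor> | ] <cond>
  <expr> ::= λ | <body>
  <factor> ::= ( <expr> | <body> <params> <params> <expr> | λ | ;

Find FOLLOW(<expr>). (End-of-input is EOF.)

In <cond> ::= ; ] <expr>: <expr> is at the end, add FOLLOW(<cond>) = { EOF, (, ;, ] }.
In <body> ::= <params> ; <expr> <decls>: add FIRST(<decls>) = { (, ;, ] }.
In <factor> ::= ( <expr>: <expr> is at the end, add FOLLOW(<factor>) = { EOF, (, ;, ] }.
In <factor> ::= <body> <params> <params> <expr>: <expr> is at the end, add FOLLOW(<factor>) = { EOF, (, ;, ] }.
Union: FOLLOW(<expr>) = { EOF, (, ;, ] }.

{ EOF, (, ;, ] }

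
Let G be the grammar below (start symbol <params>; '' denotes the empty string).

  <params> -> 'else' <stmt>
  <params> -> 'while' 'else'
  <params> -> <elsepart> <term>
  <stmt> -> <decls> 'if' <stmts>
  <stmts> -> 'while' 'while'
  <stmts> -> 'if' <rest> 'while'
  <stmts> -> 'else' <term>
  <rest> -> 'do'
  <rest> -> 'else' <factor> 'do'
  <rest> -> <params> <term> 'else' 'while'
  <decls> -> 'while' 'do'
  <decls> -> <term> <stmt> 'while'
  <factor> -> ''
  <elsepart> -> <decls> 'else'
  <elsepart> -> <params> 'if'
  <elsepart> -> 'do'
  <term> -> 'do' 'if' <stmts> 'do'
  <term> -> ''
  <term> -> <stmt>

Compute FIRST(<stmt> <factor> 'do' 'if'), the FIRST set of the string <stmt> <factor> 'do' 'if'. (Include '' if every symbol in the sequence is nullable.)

{ 'do', 'while' }

Add FIRST(<stmt>) = { 'do', 'while' }; <stmt> is not nullable, stop.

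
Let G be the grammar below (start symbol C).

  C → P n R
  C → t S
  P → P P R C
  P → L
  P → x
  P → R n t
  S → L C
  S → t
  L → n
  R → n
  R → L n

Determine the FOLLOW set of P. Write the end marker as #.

In C → P n R: add FIRST(n R) = { n }.
In P → P P R C: add FIRST(P R C) = { n, x }.
In P → P P R C: add FIRST(R C) = { n }.
Union: FOLLOW(P) = { n, x }.

{ n, x }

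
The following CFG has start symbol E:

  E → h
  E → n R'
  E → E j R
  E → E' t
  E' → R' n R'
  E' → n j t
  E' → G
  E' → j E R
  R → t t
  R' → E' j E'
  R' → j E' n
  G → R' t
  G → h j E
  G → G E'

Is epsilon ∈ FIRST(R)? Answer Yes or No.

No nonterminal in this grammar is nullable.
No production of R has an RHS whose symbols are all nullable, so R is not nullable.

No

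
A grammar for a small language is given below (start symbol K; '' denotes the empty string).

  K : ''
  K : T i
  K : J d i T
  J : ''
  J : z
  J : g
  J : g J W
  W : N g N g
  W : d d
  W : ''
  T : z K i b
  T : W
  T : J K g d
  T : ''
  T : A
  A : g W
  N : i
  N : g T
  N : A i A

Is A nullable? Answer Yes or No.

No

Nullable nonterminals: J, K, T, W.
No production of A has an RHS whose symbols are all nullable, so A is not nullable.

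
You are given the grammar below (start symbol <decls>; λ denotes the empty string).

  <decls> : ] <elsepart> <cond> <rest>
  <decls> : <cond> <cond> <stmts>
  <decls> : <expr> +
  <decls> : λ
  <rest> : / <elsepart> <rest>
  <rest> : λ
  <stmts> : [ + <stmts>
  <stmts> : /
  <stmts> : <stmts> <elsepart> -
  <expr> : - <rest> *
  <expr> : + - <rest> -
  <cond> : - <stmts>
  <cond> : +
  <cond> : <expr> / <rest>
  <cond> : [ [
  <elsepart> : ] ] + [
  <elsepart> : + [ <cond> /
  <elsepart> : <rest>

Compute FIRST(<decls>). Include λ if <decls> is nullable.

{ +, -, [, ], λ }

<decls> : ] <elsepart> <cond> <rest> contributes {]}.
From <decls> : <cond> <cond> <stmts>: add FIRST(<cond>) = { +, -, [ }.
From <decls> : <expr> +: add FIRST(<expr>) = { +, - }.
<decls> : λ contributes λ.
Union: FIRST(<decls>) = { +, -, [, ], λ }.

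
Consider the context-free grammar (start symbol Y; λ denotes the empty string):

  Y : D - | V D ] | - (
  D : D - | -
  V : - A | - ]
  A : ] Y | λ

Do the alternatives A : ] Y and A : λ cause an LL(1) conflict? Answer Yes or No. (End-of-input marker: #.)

No

FIRST(] Y) = { ] } and FIRST(λ) = { λ }.
The second is nullable but FOLLOW(A) = { - } is disjoint from FIRST of the first.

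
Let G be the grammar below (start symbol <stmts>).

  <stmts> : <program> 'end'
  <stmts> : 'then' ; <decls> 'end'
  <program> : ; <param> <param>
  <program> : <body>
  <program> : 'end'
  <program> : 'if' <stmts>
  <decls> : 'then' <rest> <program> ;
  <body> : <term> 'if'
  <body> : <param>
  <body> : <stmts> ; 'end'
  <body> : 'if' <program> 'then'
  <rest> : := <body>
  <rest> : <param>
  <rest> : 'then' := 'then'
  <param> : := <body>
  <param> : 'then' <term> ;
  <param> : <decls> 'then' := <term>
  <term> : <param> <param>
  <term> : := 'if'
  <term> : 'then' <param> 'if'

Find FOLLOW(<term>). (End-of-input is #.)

{ 'end', 'if', 'then', :=, ; }

In <body> : <term> 'if': add FIRST('if') = { 'if' }.
In <param> : 'then' <term> ;: add FIRST(;) = { ; }.
In <param> : <decls> 'then' := <term>: <term> is at the end, add FOLLOW(<param>) = { 'end', 'if', 'then', :=, ; }.
Union: FOLLOW(<term>) = { 'end', 'if', 'then', :=, ; }.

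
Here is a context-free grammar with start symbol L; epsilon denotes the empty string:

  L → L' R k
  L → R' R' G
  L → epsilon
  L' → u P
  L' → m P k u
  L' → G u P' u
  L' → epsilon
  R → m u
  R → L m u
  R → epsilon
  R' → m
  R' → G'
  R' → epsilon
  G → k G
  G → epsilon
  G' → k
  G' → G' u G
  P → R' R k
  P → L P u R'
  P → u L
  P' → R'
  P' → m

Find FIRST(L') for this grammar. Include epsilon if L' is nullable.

{ k, m, u, epsilon }

L' → u P contributes {u}.
L' → m P k u contributes {m}.
From L' → G u P' u: G nullable, take FIRST(G) ∪ {u} = { k, u }.
L' → epsilon contributes epsilon.
Union: FIRST(L') = { k, m, u, epsilon }.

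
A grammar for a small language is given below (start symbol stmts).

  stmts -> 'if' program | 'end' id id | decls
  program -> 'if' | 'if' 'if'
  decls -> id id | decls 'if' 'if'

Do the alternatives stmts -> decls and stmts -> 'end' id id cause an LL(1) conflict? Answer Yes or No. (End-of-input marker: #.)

FIRST(decls) = { id } and FIRST('end' id id) = { 'end' }.
The FIRST sets are disjoint and neither alternative is nullable — no conflict.

No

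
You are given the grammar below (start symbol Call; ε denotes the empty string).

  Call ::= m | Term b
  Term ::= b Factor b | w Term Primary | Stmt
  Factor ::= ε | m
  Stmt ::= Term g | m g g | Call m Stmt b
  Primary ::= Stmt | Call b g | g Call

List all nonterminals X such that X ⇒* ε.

Directly nullable (have an ε-production): Factor.
No other nonterminal has a production whose RHS symbols are all nullable.

{ Factor }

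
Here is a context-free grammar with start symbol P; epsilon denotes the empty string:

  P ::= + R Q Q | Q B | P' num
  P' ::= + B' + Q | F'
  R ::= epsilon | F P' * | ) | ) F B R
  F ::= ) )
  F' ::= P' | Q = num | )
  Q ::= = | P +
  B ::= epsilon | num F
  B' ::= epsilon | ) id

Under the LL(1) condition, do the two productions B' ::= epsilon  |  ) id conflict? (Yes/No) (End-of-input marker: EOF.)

No

FIRST(epsilon) = { epsilon } and FIRST() id) = { ) }.
The first is nullable but FOLLOW(B') = { + } is disjoint from FIRST of the second.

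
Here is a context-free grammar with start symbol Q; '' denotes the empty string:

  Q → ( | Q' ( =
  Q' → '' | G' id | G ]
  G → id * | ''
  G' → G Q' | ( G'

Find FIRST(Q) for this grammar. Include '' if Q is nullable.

{ (, ], id }

Q → ( contributes {(}.
From Q → Q' ( =: Q' nullable, take FIRST(Q') ∪ {(} = { (, ], id }.
Union: FIRST(Q) = { (, ], id }.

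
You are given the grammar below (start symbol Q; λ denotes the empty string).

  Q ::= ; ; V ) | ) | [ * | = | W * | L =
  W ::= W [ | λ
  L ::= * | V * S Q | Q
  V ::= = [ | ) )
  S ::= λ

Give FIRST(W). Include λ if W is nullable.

From W ::= W [: W nullable, take FIRST(W) ∪ {[} = { [ }.
W ::= λ contributes λ.
Union: FIRST(W) = { [, λ }.

{ [, λ }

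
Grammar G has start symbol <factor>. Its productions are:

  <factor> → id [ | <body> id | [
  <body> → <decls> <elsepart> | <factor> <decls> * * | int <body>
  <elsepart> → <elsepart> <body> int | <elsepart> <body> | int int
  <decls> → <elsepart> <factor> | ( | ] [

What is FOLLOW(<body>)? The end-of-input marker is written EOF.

{ (, [, ], id, int }

In <factor> → <body> id: add FIRST(id) = { id }.
In <body> → int <body>: <body> is at the end, add FOLLOW(<body>) = { (, [, ], id, int }.
In <elsepart> → <elsepart> <body> int: add FIRST(int) = { int }.
In <elsepart> → <elsepart> <body>: <body> is at the end, add FOLLOW(<elsepart>) = { (, [, ], id, int }.
Union: FOLLOW(<body>) = { (, [, ], id, int }.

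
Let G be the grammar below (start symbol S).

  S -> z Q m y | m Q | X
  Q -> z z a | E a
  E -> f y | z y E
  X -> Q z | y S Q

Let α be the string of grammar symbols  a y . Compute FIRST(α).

a is a terminal; add {a} and stop.

{ a }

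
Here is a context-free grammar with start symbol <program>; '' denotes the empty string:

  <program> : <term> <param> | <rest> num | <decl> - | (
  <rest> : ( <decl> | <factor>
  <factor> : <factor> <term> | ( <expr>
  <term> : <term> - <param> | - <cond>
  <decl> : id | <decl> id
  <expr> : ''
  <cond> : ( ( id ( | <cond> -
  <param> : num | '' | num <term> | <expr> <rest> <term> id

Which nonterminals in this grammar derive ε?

{ <expr>, <param> }

Directly nullable (have an ''-production): <expr>, <param>.
No other nonterminal has a production whose RHS symbols are all nullable.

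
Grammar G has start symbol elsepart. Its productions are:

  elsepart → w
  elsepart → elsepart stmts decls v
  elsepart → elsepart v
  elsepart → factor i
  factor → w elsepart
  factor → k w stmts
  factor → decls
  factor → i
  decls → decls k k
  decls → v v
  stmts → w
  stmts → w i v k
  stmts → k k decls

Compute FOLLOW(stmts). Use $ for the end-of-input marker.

In elsepart → elsepart stmts decls v: add FIRST(decls v) = { v }.
In factor → k w stmts: stmts is at the end, add FOLLOW(factor) = { i }.
Union: FOLLOW(stmts) = { i, v }.

{ i, v }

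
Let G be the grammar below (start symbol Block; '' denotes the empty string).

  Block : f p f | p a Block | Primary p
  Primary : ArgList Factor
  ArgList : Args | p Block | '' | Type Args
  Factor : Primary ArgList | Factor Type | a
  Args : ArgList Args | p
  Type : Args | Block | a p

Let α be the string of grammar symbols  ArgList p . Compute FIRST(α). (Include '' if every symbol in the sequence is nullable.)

{ a, f, p }

Add FIRST(ArgList)\{''} = { a, f, p }; ArgList is nullable, continue.
p is a terminal; add {p} and stop.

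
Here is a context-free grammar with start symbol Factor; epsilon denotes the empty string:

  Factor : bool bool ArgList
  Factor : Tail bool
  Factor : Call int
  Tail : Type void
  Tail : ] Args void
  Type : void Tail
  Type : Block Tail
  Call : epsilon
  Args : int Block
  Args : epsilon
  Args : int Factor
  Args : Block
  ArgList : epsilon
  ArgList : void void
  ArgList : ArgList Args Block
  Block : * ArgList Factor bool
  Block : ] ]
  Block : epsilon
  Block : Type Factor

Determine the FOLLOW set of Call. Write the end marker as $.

{ int }

In Factor : Call int: add FIRST(int) = { int }.
Union: FOLLOW(Call) = { int }.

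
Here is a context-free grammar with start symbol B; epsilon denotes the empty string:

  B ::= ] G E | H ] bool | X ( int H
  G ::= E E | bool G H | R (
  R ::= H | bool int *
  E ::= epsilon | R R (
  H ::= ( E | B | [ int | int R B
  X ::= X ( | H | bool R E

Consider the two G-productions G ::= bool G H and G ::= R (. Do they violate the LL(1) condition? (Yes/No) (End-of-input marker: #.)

FIRST(bool G H) = { bool } and FIRST(R () = { (, [, ], bool, int }.
Both contain bool, so the two alternatives are not disjoint — LL(1) conflict.

Yes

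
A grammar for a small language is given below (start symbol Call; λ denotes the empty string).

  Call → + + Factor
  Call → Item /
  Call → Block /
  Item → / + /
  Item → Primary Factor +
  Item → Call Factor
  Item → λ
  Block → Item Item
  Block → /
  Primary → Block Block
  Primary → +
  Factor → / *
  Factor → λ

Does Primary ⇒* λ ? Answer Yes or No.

Primary → Block Block and each of Block, Block is nullable, so Primary ⇒* λ.

Yes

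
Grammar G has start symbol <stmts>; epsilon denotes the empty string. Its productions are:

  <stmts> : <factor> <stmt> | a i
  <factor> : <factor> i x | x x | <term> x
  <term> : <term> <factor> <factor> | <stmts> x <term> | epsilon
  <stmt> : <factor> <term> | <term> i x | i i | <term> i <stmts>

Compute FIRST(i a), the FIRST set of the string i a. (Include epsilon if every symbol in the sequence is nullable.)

i is a terminal; add {i} and stop.

{ i }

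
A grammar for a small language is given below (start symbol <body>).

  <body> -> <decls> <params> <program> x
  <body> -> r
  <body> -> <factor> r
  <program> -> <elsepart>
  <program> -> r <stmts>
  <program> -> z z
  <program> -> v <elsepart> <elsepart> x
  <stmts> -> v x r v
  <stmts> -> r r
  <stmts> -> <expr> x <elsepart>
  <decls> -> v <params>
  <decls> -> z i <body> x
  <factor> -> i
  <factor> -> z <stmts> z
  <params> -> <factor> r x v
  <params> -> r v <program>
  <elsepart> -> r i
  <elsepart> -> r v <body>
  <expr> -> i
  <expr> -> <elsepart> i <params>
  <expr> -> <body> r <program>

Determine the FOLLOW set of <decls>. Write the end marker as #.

In <body> -> <decls> <params> <program> x: add FIRST(<params> <program> x) = { i, r, z }.
Union: FOLLOW(<decls>) = { i, r, z }.

{ i, r, z }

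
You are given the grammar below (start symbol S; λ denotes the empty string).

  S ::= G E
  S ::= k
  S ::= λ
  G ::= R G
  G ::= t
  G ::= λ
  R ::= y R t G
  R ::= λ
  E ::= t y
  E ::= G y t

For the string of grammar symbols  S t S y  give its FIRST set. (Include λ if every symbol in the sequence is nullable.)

{ k, t, y }

Add FIRST(S)\{λ} = { k, t, y }; S is nullable, continue.
t is a terminal; add {t} and stop.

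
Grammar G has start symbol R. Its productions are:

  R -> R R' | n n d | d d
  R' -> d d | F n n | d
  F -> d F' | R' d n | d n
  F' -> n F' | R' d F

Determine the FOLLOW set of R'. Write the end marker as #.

In R -> R R': R' is at the end, add FOLLOW(R) = { #, d }.
In F -> R' d n: add FIRST(d n) = { d }.
In F' -> R' d F: add FIRST(d F) = { d }.
Union: FOLLOW(R') = { #, d }.

{ #, d }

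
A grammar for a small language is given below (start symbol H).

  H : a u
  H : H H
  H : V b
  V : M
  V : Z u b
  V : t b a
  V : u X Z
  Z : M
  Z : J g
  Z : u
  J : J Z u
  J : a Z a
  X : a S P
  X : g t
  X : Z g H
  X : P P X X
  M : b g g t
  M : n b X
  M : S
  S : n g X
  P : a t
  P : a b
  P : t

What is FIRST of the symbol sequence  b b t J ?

b is a terminal; add {b} and stop.

{ b }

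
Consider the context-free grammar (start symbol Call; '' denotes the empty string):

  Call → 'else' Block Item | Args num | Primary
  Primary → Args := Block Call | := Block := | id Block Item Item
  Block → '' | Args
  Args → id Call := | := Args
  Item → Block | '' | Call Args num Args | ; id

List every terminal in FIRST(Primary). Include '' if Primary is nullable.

From Primary → Args := Block Call: add FIRST(Args) = { :=, id }.
Primary → := Block := contributes {:=}.
Primary → id Block Item Item contributes {id}.
Union: FIRST(Primary) = { :=, id }.

{ :=, id }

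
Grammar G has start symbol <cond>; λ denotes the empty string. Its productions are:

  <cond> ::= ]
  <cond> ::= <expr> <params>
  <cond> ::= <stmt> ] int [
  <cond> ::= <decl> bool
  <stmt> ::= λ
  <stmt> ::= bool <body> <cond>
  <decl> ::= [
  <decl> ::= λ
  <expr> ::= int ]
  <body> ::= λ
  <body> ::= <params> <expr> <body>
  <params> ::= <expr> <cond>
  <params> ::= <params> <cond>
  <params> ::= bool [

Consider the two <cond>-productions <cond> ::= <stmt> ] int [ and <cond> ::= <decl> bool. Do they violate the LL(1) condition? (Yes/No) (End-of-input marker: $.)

Yes

FIRST(<stmt> ] int [) = { ], bool } and FIRST(<decl> bool) = { [, bool }.
Both contain bool, so the two alternatives are not disjoint — LL(1) conflict.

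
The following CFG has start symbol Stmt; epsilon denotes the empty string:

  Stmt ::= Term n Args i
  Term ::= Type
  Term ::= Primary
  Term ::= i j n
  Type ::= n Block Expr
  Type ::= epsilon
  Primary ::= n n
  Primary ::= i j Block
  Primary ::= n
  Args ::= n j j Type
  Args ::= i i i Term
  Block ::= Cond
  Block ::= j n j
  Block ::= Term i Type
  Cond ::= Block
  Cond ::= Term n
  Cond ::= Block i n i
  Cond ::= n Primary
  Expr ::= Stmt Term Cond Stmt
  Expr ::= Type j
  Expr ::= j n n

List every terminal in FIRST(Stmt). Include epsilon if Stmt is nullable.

{ i, n }

From Stmt ::= Term n Args i: Term nullable, take FIRST(Term) ∪ {n} = { i, n }.
Union: FIRST(Stmt) = { i, n }.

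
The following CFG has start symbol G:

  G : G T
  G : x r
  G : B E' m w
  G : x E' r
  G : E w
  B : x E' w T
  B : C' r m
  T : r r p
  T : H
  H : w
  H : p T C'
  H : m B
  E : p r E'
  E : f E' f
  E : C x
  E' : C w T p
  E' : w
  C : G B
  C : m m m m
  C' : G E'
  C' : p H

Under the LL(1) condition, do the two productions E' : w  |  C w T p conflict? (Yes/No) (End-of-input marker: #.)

No

FIRST(w) = { w } and FIRST(C w T p) = { f, m, p, x }.
The FIRST sets are disjoint and neither alternative is nullable — no conflict.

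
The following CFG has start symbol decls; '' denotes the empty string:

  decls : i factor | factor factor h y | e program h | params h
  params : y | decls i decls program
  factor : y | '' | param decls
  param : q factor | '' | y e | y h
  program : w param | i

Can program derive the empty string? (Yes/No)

Nullable nonterminals: factor, param.
No production of program has an RHS whose symbols are all nullable, so program is not nullable.

No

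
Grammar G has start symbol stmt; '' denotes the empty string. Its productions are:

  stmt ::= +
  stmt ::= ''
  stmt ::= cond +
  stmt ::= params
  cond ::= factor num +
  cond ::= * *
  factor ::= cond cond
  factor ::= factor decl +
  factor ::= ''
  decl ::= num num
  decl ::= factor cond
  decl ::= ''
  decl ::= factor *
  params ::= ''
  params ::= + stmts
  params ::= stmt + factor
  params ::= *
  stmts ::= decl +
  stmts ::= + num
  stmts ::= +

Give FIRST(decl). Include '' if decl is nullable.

decl ::= num num contributes {num}.
From decl ::= factor cond: factor nullable, take FIRST(factor) ∪ FIRST(cond) = { *, +, num }.
decl ::= '' contributes ''.
From decl ::= factor *: factor nullable, take FIRST(factor) ∪ {*} = { *, +, num }.
Union: FIRST(decl) = { *, +, num, '' }.

{ *, +, num, '' }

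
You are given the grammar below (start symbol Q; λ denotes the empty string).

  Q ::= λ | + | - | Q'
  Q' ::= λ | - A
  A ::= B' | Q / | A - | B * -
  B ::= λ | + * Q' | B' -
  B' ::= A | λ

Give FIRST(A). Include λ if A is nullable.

From A ::= B': add FIRST(B') = { *, +, -, /, λ } (including λ since B' is nullable).
From A ::= Q /: Q nullable, take FIRST(Q) ∪ {/} = { +, -, / }.
From A ::= A -: A nullable, take FIRST(A) ∪ {-} = { *, +, -, / }.
From A ::= B * -: B nullable, take FIRST(B) ∪ {*} = { *, +, -, / }.
Union: FIRST(A) = { *, +, -, /, λ }.

{ *, +, -, /, λ }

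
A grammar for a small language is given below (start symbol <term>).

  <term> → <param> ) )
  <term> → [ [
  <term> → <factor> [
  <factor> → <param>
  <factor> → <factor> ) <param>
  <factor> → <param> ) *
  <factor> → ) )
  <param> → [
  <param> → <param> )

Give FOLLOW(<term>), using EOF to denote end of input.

<term> is the start symbol, so EOF ∈ FOLLOW(<term>).
Union: FOLLOW(<term>) = { EOF }.

{ EOF }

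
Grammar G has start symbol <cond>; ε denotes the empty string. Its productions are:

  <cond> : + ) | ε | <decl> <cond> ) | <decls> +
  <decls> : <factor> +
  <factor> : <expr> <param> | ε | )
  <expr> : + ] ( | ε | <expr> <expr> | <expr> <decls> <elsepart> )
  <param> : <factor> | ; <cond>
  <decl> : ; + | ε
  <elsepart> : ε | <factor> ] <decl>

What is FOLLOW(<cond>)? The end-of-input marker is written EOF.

<cond> is the start symbol, so EOF ∈ FOLLOW(<cond>).
In <cond> : <decl> <cond> ): add FIRST()) = { ) }.
In <param> : ; <cond>: <cond> is at the end, add FOLLOW(<param>) = { +, ] }.
Union: FOLLOW(<cond>) = { EOF, ), +, ] }.

{ EOF, ), +, ] }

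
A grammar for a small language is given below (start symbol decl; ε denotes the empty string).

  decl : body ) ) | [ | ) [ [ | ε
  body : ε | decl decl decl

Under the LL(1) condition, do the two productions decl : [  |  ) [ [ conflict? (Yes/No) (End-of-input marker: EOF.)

No

FIRST([) = { [ } and FIRST() [ [) = { ) }.
The FIRST sets are disjoint and neither alternative is nullable — no conflict.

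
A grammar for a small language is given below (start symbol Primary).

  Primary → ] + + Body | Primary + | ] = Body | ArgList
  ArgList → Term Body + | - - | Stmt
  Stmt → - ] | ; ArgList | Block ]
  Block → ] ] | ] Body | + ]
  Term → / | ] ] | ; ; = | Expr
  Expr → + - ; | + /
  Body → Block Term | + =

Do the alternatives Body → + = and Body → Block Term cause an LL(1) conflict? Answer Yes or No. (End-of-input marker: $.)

Yes

FIRST(+ =) = { + } and FIRST(Block Term) = { +, ] }.
Both contain +, so the two alternatives are not disjoint — LL(1) conflict.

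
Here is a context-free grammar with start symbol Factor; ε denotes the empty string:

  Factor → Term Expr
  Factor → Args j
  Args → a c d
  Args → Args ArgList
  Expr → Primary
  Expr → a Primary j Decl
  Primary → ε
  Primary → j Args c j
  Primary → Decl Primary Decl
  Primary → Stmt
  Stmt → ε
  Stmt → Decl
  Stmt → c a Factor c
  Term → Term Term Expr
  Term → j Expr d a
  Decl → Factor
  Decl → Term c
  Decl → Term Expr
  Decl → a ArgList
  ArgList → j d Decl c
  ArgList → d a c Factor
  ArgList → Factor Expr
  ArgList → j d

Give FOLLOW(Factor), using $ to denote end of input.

Factor is the start symbol, so $ ∈ FOLLOW(Factor).
In Stmt → c a Factor c: add FIRST(c) = { c }.
In Decl → Factor: Factor is at the end, add FOLLOW(Decl) = { $, a, c, d, j }.
In ArgList → d a c Factor: Factor is at the end, add FOLLOW(ArgList) = { $, a, c, d, j }.
In ArgList → Factor Expr: add FIRST(Expr)\{ε} = { a, c, j }.
  Since Expr is nullable, also add FOLLOW(ArgList) = { $, a, c, d, j }.
Union: FOLLOW(Factor) = { $, a, c, d, j }.

{ $, a, c, d, j }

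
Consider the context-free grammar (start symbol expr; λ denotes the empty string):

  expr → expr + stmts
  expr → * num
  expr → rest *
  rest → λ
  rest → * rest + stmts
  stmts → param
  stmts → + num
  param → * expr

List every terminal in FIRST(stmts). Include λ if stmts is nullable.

From stmts → param: add FIRST(param) = { * }.
stmts → + num contributes {+}.
Union: FIRST(stmts) = { *, + }.

{ *, + }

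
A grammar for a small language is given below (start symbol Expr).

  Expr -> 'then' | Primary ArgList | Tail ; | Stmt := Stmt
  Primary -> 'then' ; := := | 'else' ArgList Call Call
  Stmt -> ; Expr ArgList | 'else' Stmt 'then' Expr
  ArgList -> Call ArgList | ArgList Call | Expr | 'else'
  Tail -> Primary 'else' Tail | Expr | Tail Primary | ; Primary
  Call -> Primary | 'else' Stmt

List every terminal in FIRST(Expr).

Expr -> 'then' contributes {'then'}.
From Expr -> Primary ArgList: add FIRST(Primary) = { 'else', 'then' }.
From Expr -> Tail ;: add FIRST(Tail) = { 'else', 'then', ; }.
From Expr -> Stmt := Stmt: add FIRST(Stmt) = { 'else', ; }.
Union: FIRST(Expr) = { 'else', 'then', ; }.

{ 'else', 'then', ; }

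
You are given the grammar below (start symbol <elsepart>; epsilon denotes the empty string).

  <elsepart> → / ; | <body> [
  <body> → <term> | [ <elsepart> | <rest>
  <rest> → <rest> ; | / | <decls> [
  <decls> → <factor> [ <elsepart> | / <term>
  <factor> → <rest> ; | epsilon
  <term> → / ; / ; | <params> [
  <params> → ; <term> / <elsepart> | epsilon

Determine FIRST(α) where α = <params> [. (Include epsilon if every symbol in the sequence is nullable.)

{ ;, [ }

Add FIRST(<params>)\{epsilon} = { ; }; <params> is nullable, continue.
[ is a terminal; add {[} and stop.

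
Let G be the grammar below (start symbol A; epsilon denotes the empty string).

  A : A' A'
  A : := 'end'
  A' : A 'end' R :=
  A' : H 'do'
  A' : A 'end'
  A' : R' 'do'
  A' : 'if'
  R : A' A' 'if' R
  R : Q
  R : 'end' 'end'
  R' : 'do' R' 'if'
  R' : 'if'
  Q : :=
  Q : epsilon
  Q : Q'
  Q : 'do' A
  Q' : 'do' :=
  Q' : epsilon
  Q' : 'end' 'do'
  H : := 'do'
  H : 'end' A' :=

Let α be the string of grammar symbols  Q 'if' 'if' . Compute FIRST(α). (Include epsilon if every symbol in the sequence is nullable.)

Add FIRST(Q)\{epsilon} = { 'do', 'end', := }; Q is nullable, continue.
'if' is a terminal; add {'if'} and stop.

{ 'do', 'end', 'if', := }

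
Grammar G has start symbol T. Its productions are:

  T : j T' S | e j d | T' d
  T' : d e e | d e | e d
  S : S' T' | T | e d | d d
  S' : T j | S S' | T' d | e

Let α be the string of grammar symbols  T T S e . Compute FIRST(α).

{ d, e, j }

Add FIRST(T) = { d, e, j }; T is not nullable, stop.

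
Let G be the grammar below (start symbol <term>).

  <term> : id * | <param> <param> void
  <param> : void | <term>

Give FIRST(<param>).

{ id, void }

<param> : void contributes {void}.
From <param> : <term>: add FIRST(<term>) = { id, void }.
Union: FIRST(<param>) = { id, void }.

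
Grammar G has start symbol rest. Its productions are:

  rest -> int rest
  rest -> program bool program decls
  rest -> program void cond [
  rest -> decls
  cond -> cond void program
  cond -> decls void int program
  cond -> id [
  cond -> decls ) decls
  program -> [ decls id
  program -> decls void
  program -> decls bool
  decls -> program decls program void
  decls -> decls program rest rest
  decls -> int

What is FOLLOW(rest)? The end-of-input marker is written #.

{ #, ), [, bool, id, int, void }

rest is the start symbol, so # ∈ FOLLOW(rest).
In rest -> int rest: rest is at the end, add FOLLOW(rest) = { #, ), [, bool, id, int, void }.
In decls -> decls program rest rest: add FIRST(rest) = { [, int }.
In decls -> decls program rest rest: rest is at the end, add FOLLOW(decls) = { #, ), [, bool, id, int, void }.
Union: FOLLOW(rest) = { #, ), [, bool, id, int, void }.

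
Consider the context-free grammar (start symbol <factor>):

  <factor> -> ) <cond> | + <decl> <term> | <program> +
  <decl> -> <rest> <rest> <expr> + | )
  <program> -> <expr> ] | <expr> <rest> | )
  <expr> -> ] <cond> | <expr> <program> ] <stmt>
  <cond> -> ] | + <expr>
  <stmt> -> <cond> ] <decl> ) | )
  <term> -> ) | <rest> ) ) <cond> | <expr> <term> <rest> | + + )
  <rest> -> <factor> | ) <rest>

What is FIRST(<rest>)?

{ ), +, ] }

From <rest> -> <factor>: add FIRST(<factor>) = { ), +, ] }.
<rest> -> ) <rest> contributes {)}.
Union: FIRST(<rest>) = { ), +, ] }.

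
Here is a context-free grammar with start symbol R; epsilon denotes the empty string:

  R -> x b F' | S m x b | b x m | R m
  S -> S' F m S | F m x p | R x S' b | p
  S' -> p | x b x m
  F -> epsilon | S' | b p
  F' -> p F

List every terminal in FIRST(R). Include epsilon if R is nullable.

R -> x b F' contributes {x}.
From R -> S m x b: add FIRST(S) = { b, m, p, x }.
R -> b x m contributes {b}.
From R -> R m: add FIRST(R) = { b, m, p, x }.
Union: FIRST(R) = { b, m, p, x }.

{ b, m, p, x }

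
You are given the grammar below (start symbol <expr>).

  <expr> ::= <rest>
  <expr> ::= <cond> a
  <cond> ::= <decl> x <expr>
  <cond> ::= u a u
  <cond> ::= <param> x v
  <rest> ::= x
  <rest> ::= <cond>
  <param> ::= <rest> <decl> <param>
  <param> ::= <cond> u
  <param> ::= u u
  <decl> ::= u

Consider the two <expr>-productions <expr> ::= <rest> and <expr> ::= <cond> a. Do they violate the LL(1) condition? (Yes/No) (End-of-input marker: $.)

Yes

FIRST(<rest>) = { u, x } and FIRST(<cond> a) = { u, x }.
Both contain u, so the two alternatives are not disjoint — LL(1) conflict.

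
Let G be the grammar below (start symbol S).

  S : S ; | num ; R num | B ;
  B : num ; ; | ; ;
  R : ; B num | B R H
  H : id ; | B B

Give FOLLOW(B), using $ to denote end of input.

{ ;, id, num }

In S : B ;: add FIRST(;) = { ; }.
In R : ; B num: add FIRST(num) = { num }.
In R : B R H: add FIRST(R H) = { ;, num }.
In H : B B: add FIRST(B) = { ;, num }.
In H : B B: B is at the end, add FOLLOW(H) = { ;, id, num }.
Union: FOLLOW(B) = { ;, id, num }.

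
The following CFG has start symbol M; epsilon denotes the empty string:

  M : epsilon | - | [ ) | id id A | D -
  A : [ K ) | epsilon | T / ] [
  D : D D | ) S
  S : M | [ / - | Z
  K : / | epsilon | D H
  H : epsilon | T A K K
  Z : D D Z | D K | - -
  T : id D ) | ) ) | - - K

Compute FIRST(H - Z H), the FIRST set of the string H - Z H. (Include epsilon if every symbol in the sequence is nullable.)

Add FIRST(H)\{epsilon} = { ), -, id }; H is nullable, continue.
- is a terminal; add {-} and stop.

{ ), -, id }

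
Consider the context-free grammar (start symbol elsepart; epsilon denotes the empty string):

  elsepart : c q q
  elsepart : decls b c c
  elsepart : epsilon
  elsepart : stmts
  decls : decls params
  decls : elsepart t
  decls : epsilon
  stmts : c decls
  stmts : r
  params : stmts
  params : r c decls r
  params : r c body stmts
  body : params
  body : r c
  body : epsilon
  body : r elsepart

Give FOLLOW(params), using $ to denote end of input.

{ $, b, c, r, t }

In decls : decls params: params is at the end, add FOLLOW(decls) = { $, b, c, r, t }.
In body : params: params is at the end, add FOLLOW(body) = { c, r }.
Union: FOLLOW(params) = { $, b, c, r, t }.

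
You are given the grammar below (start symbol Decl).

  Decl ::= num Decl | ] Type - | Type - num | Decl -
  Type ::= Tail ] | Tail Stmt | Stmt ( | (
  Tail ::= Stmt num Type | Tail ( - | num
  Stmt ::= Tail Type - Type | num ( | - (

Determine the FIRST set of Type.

{ (, -, num }

From Type ::= Tail ]: add FIRST(Tail) = { -, num }.
From Type ::= Tail Stmt: add FIRST(Tail) = { -, num }.
From Type ::= Stmt (: add FIRST(Stmt) = { -, num }.
Type ::= ( contributes {(}.
Union: FIRST(Type) = { (, -, num }.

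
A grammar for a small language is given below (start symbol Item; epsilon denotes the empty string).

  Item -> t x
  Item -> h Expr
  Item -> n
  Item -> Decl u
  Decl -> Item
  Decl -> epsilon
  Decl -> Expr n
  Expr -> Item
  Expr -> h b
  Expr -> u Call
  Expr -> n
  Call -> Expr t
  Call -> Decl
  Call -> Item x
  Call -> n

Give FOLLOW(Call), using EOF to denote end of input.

In Expr -> u Call: Call is at the end, add FOLLOW(Expr) = { EOF, n, t, u, x }.
Union: FOLLOW(Call) = { EOF, n, t, u, x }.

{ EOF, n, t, u, x }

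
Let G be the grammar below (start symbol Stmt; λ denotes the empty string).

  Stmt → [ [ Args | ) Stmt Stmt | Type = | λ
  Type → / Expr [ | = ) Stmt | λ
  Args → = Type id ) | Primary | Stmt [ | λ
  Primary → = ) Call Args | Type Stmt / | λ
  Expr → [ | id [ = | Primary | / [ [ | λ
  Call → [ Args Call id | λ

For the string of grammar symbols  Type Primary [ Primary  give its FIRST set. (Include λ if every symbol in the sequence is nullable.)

{ ), /, =, [ }

Add FIRST(Type)\{λ} = { /, = }; Type is nullable, continue.
Add FIRST(Primary)\{λ} = { ), /, =, [ }; Primary is nullable, continue.
[ is a terminal; add {[} and stop.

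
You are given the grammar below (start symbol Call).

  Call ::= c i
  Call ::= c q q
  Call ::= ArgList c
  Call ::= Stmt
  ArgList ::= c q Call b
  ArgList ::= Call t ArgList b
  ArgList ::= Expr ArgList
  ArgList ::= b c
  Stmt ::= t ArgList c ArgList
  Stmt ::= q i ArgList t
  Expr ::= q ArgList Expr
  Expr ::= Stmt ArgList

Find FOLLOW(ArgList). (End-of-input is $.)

{ $, b, c, q, t }

In Call ::= ArgList c: add FIRST(c) = { c }.
In ArgList ::= Call t ArgList b: add FIRST(b) = { b }.
In ArgList ::= Expr ArgList: ArgList is at the end, add FOLLOW(ArgList) = { $, b, c, q, t }.
In Stmt ::= t ArgList c ArgList: add FIRST(c ArgList) = { c }.
In Stmt ::= t ArgList c ArgList: ArgList is at the end, add FOLLOW(Stmt) = { $, b, c, q, t }.
In Stmt ::= q i ArgList t: add FIRST(t) = { t }.
In Expr ::= q ArgList Expr: add FIRST(Expr) = { q, t }.
In Expr ::= Stmt ArgList: ArgList is at the end, add FOLLOW(Expr) = { b, c, q, t }.
Union: FOLLOW(ArgList) = { $, b, c, q, t }.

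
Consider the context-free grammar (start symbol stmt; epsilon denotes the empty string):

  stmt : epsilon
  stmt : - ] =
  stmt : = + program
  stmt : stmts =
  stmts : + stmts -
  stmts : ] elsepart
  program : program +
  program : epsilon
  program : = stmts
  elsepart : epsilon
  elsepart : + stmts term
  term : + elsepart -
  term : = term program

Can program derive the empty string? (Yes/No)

program has an epsilon-production, so program ⇒ epsilon.

Yes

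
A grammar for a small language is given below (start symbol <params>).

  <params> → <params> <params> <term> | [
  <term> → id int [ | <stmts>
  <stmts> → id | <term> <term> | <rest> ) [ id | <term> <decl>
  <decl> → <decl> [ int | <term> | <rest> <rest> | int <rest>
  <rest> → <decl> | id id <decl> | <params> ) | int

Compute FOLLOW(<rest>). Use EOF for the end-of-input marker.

{ EOF, ), [, id, int }

In <stmts> → <rest> ) [ id: add FIRST() [ id) = { ) }.
In <decl> → <rest> <rest>: add FIRST(<rest>) = { [, id, int }.
In <decl> → <rest> <rest>: <rest> is at the end, add FOLLOW(<decl>) = { EOF, ), [, id, int }.
In <decl> → int <rest>: <rest> is at the end, add FOLLOW(<decl>) = { EOF, ), [, id, int }.
Union: FOLLOW(<rest>) = { EOF, ), [, id, int }.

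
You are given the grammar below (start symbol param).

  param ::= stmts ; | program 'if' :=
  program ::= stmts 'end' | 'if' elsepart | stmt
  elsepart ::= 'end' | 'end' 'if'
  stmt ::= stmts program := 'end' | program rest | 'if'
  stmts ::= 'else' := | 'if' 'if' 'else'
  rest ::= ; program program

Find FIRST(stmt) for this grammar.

From stmt ::= stmts program := 'end': add FIRST(stmts) = { 'else', 'if' }.
From stmt ::= program rest: add FIRST(program) = { 'else', 'if' }.
stmt ::= 'if' contributes {'if'}.
Union: FIRST(stmt) = { 'else', 'if' }.

{ 'else', 'if' }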